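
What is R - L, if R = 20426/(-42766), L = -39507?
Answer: 844767968/21383 ≈ 39507.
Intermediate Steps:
R = -10213/21383 (R = 20426*(-1/42766) = -10213/21383 ≈ -0.47762)
R - L = -10213/21383 - 1*(-39507) = -10213/21383 + 39507 = 844767968/21383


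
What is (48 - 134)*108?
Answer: -9288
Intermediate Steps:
(48 - 134)*108 = -86*108 = -9288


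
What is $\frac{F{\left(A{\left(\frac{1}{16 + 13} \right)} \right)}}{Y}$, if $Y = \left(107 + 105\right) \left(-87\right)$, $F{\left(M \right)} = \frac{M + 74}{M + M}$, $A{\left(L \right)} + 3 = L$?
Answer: $\frac{515}{793092} \approx 0.00064936$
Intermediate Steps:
$A{\left(L \right)} = -3 + L$
$F{\left(M \right)} = \frac{74 + M}{2 M}$
$Y = -18444$ ($Y = 212 \left(-87\right) = -18444$)
$\frac{F{\left(A{\left(\frac{1}{16 + 13} \right)} \right)}}{Y} = \frac{\frac{1}{2} \frac{1}{-3 + \frac{1}{16 + 13}} \left(74 - \left(3 - \frac{1}{16 + 13}\right)\right)}{-18444} = \frac{74 - \left(3 - \frac{1}{29}\right)}{2 \left(-3 + \frac{1}{29}\right)} \left(- \frac{1}{18444}\right) = \frac{74 + \left(-3 + \frac{1}{29}\right)}{2 \left(-3 + \frac{1}{29}\right)} \left(- \frac{1}{18444}\right) = \frac{74 - \frac{86}{29}}{2 \left(- \frac{86}{29}\right)} \left(- \frac{1}{18444}\right) = \frac{1}{2} \left(- \frac{29}{86}\right) \frac{2060}{29} \left(- \frac{1}{18444}\right) = \left(- \frac{515}{43}\right) \left(- \frac{1}{18444}\right) = \frac{515}{793092}$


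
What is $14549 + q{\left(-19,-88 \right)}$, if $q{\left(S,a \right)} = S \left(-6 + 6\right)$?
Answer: $14549$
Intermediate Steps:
$q{\left(S,a \right)} = 0$ ($q{\left(S,a \right)} = S 0 = 0$)
$14549 + q{\left(-19,-88 \right)} = 14549 + 0 = 14549$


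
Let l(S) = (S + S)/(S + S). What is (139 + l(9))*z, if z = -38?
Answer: -5320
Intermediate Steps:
l(S) = 1 (l(S) = (2*S)/((2*S)) = (2*S)*(1/(2*S)) = 1)
(139 + l(9))*z = (139 + 1)*(-38) = 140*(-38) = -5320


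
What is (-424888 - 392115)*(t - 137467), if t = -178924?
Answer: 258492396173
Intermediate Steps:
(-424888 - 392115)*(t - 137467) = (-424888 - 392115)*(-178924 - 137467) = -817003*(-316391) = 258492396173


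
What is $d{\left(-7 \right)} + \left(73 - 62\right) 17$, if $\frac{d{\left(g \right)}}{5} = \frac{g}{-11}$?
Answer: $\frac{2092}{11} \approx 190.18$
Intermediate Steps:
$d{\left(g \right)} = - \frac{5 g}{11}$ ($d{\left(g \right)} = 5 \frac{g}{-11} = 5 g \left(- \frac{1}{11}\right) = 5 \left(- \frac{g}{11}\right) = - \frac{5 g}{11}$)
$d{\left(-7 \right)} + \left(73 - 62\right) 17 = \left(- \frac{5}{11}\right) \left(-7\right) + \left(73 - 62\right) 17 = \frac{35}{11} + \left(73 - 62\right) 17 = \frac{35}{11} + 11 \cdot 17 = \frac{35}{11} + 187 = \frac{2092}{11}$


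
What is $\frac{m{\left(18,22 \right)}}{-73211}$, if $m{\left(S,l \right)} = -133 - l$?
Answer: $\frac{155}{73211} \approx 0.0021172$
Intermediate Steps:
$\frac{m{\left(18,22 \right)}}{-73211} = \frac{-133 - 22}{-73211} = \left(-133 - 22\right) \left(- \frac{1}{73211}\right) = \left(-155\right) \left(- \frac{1}{73211}\right) = \frac{155}{73211}$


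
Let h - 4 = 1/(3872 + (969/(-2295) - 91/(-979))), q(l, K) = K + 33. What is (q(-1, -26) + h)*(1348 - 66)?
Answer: 1202692306409/85283227 ≈ 14102.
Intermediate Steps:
q(l, K) = 33 + K
h = 682309871/170566454 (h = 4 + 1/(3872 + (969/(-2295) - 91/(-979))) = 4 + 1/(3872 + (969*(-1/2295) - 91*(-1/979))) = 4 + 1/(3872 + (-19/45 + 91/979)) = 4 + 1/(3872 - 14506/44055) = 4 + 1/(170566454/44055) = 4 + 44055/170566454 = 682309871/170566454 ≈ 4.0003)
(q(-1, -26) + h)*(1348 - 66) = ((33 - 26) + 682309871/170566454)*(1348 - 66) = (7 + 682309871/170566454)*1282 = (1876275049/170566454)*1282 = 1202692306409/85283227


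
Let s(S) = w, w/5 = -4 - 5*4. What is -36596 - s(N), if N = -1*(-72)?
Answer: -36476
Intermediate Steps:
N = 72
w = -120 (w = 5*(-4 - 5*4) = 5*(-4 - 20) = 5*(-24) = -120)
s(S) = -120
-36596 - s(N) = -36596 - 1*(-120) = -36596 + 120 = -36476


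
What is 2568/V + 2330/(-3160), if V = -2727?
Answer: -482293/287244 ≈ -1.6790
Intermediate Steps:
2568/V + 2330/(-3160) = 2568/(-2727) + 2330/(-3160) = 2568*(-1/2727) + 2330*(-1/3160) = -856/909 - 233/316 = -482293/287244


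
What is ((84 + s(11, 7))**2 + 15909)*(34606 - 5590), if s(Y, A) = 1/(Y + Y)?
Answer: 80655463278/121 ≈ 6.6657e+8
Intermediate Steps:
s(Y, A) = 1/(2*Y)
((84 + s(11, 7))**2 + 15909)*(34606 - 5590) = ((84 + (1/2)/11)**2 + 15909)*(34606 - 5590) = ((84 + (1/2)*(1/11))**2 + 15909)*29016 = ((84 + 1/22)**2 + 15909)*29016 = ((1849/22)**2 + 15909)*29016 = (3418801/484 + 15909)*29016 = (11118757/484)*29016 = 80655463278/121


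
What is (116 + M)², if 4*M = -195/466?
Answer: 46668528841/3474496 ≈ 13432.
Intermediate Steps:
M = -195/1864 (M = (-195/466)/4 = (-195*1/466)/4 = (¼)*(-195/466) = -195/1864 ≈ -0.10461)
(116 + M)² = (116 - 195/1864)² = (216029/1864)² = 46668528841/3474496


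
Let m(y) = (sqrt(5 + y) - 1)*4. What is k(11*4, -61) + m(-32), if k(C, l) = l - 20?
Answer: -85 + 12*I*sqrt(3) ≈ -85.0 + 20.785*I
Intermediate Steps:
k(C, l) = -20 + l
m(y) = -4 + 4*sqrt(5 + y) (m(y) = (-1 + sqrt(5 + y))*4 = -4 + 4*sqrt(5 + y))
k(11*4, -61) + m(-32) = (-20 - 61) + (-4 + 4*sqrt(5 - 32)) = -81 + (-4 + 4*sqrt(-27)) = -81 + (-4 + 4*(3*I*sqrt(3))) = -81 + (-4 + 12*I*sqrt(3)) = -85 + 12*I*sqrt(3)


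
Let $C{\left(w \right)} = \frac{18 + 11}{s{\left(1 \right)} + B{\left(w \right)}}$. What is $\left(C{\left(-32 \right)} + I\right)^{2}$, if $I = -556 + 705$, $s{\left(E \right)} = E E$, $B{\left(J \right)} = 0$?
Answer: $31684$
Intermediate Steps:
$s{\left(E \right)} = E^{2}$
$C{\left(w \right)} = 29$ ($C{\left(w \right)} = \frac{18 + 11}{1^{2} + 0} = \frac{29}{1 + 0} = \frac{29}{1} = 29 \cdot 1 = 29$)
$I = 149$
$\left(C{\left(-32 \right)} + I\right)^{2} = \left(29 + 149\right)^{2} = 178^{2} = 31684$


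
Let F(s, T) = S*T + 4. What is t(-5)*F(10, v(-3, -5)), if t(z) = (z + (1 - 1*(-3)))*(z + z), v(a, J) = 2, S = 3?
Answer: 100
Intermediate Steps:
F(s, T) = 4 + 3*T (F(s, T) = 3*T + 4 = 4 + 3*T)
t(z) = 2*z*(4 + z) (t(z) = (z + (1 + 3))*(2*z) = (z + 4)*(2*z) = (4 + z)*(2*z) = 2*z*(4 + z))
t(-5)*F(10, v(-3, -5)) = (2*(-5)*(4 - 5))*(4 + 3*2) = (2*(-5)*(-1))*(4 + 6) = 10*10 = 100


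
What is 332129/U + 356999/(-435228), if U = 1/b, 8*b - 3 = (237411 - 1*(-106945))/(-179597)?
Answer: 7026356040727999/156331286232 ≈ 44945.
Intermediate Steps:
b = 194435/1436776 (b = 3/8 + ((237411 - 1*(-106945))/(-179597))/8 = 3/8 + ((237411 + 106945)*(-1/179597))/8 = 3/8 + (344356*(-1/179597))/8 = 3/8 + (⅛)*(-344356/179597) = 3/8 - 86089/359194 = 194435/1436776 ≈ 0.13533)
U = 1436776/194435 (U = 1/(194435/1436776) = 1436776/194435 ≈ 7.3895)
332129/U + 356999/(-435228) = 332129/(1436776/194435) + 356999/(-435228) = 332129*(194435/1436776) + 356999*(-1/435228) = 64577502115/1436776 - 356999/435228 = 7026356040727999/156331286232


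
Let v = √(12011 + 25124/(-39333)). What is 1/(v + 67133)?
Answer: 2640542289/177267053083898 - √18581048399487/177267053083898 ≈ 1.4872e-5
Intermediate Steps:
v = √18581048399487/39333 (v = √(12011 + 25124*(-1/39333)) = √(12011 - 25124/39333) = √(472403539/39333) = √18581048399487/39333 ≈ 109.59)
1/(v + 67133) = 1/(√18581048399487/39333 + 67133) = 1/(67133 + √18581048399487/39333)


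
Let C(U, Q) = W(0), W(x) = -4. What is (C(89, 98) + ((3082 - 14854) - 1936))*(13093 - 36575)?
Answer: 321985184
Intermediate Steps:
C(U, Q) = -4
(C(89, 98) + ((3082 - 14854) - 1936))*(13093 - 36575) = (-4 + ((3082 - 14854) - 1936))*(13093 - 36575) = (-4 + (-11772 - 1936))*(-23482) = (-4 - 13708)*(-23482) = -13712*(-23482) = 321985184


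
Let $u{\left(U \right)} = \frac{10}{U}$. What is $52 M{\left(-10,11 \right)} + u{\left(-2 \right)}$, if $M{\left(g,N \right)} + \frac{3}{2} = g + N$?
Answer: $-31$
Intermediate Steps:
$M{\left(g,N \right)} = - \frac{3}{2} + N + g$ ($M{\left(g,N \right)} = - \frac{3}{2} + \left(g + N\right) = - \frac{3}{2} + \left(N + g\right) = - \frac{3}{2} + N + g$)
$52 M{\left(-10,11 \right)} + u{\left(-2 \right)} = 52 \left(- \frac{3}{2} + 11 - 10\right) + \frac{10}{-2} = 52 \left(- \frac{1}{2}\right) + 10 \left(- \frac{1}{2}\right) = -26 - 5 = -31$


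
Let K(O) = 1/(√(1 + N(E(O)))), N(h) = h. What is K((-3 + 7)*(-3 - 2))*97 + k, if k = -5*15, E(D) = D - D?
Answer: 22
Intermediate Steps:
E(D) = 0
k = -75
K(O) = 1 (K(O) = 1/(√(1 + 0)) = 1/(√1) = 1/1 = 1)
K((-3 + 7)*(-3 - 2))*97 + k = 1*97 - 75 = 97 - 75 = 22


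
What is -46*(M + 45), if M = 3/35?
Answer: -72588/35 ≈ -2073.9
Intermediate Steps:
M = 3/35 (M = 3*(1/35) = 3/35 ≈ 0.085714)
-46*(M + 45) = -46*(3/35 + 45) = -46*1578/35 = -72588/35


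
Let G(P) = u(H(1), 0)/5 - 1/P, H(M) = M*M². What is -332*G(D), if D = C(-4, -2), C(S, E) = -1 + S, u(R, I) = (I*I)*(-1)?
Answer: -332/5 ≈ -66.400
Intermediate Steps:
H(M) = M³
u(R, I) = -I² (u(R, I) = I²*(-1) = -I²)
D = -5 (D = -1 - 4 = -5)
G(P) = -1/P (G(P) = -1*0²/5 - 1/P = -1*0*(⅕) - 1/P = 0*(⅕) - 1/P = 0 - 1/P = -1/P)
-332*G(D) = -(-332)/(-5) = -(-332)*(-1)/5 = -332*⅕ = -332/5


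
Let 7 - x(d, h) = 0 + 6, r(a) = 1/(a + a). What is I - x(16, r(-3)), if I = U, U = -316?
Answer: -317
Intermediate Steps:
r(a) = 1/(2*a)
x(d, h) = 1 (x(d, h) = 7 - (0 + 6) = 7 - 1*6 = 7 - 6 = 1)
I = -316
I - x(16, r(-3)) = -316 - 1*1 = -316 - 1 = -317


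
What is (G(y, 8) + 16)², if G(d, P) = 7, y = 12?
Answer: 529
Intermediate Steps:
(G(y, 8) + 16)² = (7 + 16)² = 23² = 529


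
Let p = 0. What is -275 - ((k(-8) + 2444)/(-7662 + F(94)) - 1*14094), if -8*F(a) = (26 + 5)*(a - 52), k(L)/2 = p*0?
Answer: 432530657/31299 ≈ 13819.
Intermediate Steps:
k(L) = 0 (k(L) = 2*(0*0) = 2*0 = 0)
F(a) = 403/2 - 31*a/8 (F(a) = -(26 + 5)*(a - 52)/8 = -31*(-52 + a)/8 = -(-1612 + 31*a)/8 = 403/2 - 31*a/8)
-275 - ((k(-8) + 2444)/(-7662 + F(94)) - 1*14094) = -275 - ((0 + 2444)/(-7662 + (403/2 - 31/8*94)) - 1*14094) = -275 - (2444/(-7662 + (403/2 - 1457/4)) - 14094) = -275 - (2444/(-7662 - 651/4) - 14094) = -275 - (2444/(-31299/4) - 14094) = -275 - (2444*(-4/31299) - 14094) = -275 - (-9776/31299 - 14094) = -275 - 1*(-441137882/31299) = -275 + 441137882/31299 = 432530657/31299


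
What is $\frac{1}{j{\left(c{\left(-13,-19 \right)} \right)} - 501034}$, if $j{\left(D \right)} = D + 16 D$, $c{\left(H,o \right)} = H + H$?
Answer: $- \frac{1}{501476} \approx -1.9941 \cdot 10^{-6}$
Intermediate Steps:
$c{\left(H,o \right)} = 2 H$
$j{\left(D \right)} = 17 D$
$\frac{1}{j{\left(c{\left(-13,-19 \right)} \right)} - 501034} = \frac{1}{17 \cdot 2 \left(-13\right) - 501034} = \frac{1}{17 \left(-26\right) - 501034} = \frac{1}{-442 - 501034} = \frac{1}{-501476} = - \frac{1}{501476}$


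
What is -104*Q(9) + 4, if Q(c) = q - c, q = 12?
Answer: -308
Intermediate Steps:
Q(c) = 12 - c
-104*Q(9) + 4 = -104*(12 - 1*9) + 4 = -104*(12 - 9) + 4 = -104*3 + 4 = -312 + 4 = -308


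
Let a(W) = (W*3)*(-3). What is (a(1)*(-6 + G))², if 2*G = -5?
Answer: 23409/4 ≈ 5852.3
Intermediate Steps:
G = -5/2 (G = (½)*(-5) = -5/2 ≈ -2.5000)
a(W) = -9*W (a(W) = (3*W)*(-3) = -9*W)
(a(1)*(-6 + G))² = ((-9*1)*(-6 - 5/2))² = (-9*(-17/2))² = (153/2)² = 23409/4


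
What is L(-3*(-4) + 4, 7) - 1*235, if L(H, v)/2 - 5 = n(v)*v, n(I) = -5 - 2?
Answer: -323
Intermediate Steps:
n(I) = -7
L(H, v) = 10 - 14*v (L(H, v) = 10 + 2*(-7*v) = 10 - 14*v)
L(-3*(-4) + 4, 7) - 1*235 = (10 - 14*7) - 1*235 = (10 - 98) - 235 = -88 - 235 = -323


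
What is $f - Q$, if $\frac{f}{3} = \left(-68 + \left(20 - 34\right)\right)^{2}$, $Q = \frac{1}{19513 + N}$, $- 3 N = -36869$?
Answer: $\frac{1924570173}{95408} \approx 20172.0$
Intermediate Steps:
$N = \frac{36869}{3}$ ($N = \left(- \frac{1}{3}\right) \left(-36869\right) = \frac{36869}{3} \approx 12290.0$)
$Q = \frac{3}{95408}$ ($Q = \frac{1}{19513 + \frac{36869}{3}} = \frac{1}{\frac{95408}{3}} = \frac{3}{95408} \approx 3.1444 \cdot 10^{-5}$)
$f = 20172$ ($f = 3 \left(-68 + \left(20 - 34\right)\right)^{2} = 3 \left(-68 - 14\right)^{2} = 3 \left(-82\right)^{2} = 3 \cdot 6724 = 20172$)
$f - Q = 20172 - \frac{3}{95408} = \frac{1924570173}{95408}$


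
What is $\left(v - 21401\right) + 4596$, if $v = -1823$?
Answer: $-18628$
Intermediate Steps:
$\left(v - 21401\right) + 4596 = \left(-1823 - 21401\right) + 4596 = -23224 + 4596 = -18628$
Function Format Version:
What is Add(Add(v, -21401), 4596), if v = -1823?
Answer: -18628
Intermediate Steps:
Add(Add(v, -21401), 4596) = Add(Add(-1823, -21401), 4596) = Add(-23224, 4596) = -18628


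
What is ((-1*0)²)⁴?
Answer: 0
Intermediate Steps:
((-1*0)²)⁴ = (0²)⁴ = 0⁴ = 0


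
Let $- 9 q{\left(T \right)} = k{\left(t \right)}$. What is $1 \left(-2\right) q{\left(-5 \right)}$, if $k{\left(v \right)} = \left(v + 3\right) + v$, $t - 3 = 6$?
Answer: $\frac{14}{3} \approx 4.6667$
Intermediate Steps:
$t = 9$ ($t = 3 + 6 = 9$)
$k{\left(v \right)} = 3 + 2 v$ ($k{\left(v \right)} = \left(3 + v\right) + v = 3 + 2 v$)
$q{\left(T \right)} = - \frac{7}{3}$ ($q{\left(T \right)} = - \frac{3 + 2 \cdot 9}{9} = - \frac{3 + 18}{9} = \left(- \frac{1}{9}\right) 21 = - \frac{7}{3}$)
$1 \left(-2\right) q{\left(-5 \right)} = 1 \left(-2\right) \left(- \frac{7}{3}\right) = \left(-2\right) \left(- \frac{7}{3}\right) = \frac{14}{3}$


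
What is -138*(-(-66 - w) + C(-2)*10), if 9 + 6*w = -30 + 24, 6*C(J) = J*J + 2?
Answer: -10143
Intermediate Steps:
C(J) = ⅓ + J²/6 (C(J) = (J*J + 2)/6 = (J² + 2)/6 = (2 + J²)/6 = ⅓ + J²/6)
w = -5/2 (w = -3/2 + (-30 + 24)/6 = -3/2 + (⅙)*(-6) = -3/2 - 1 = -5/2 ≈ -2.5000)
-138*(-(-66 - w) + C(-2)*10) = -138*(-(-66 - 1*(-5/2)) + (⅓ + (⅙)*(-2)²)*10) = -138*(-(-66 + 5/2) + (⅓ + (⅙)*4)*10) = -138*(-1*(-127/2) + (⅓ + ⅔)*10) = -138*(127/2 + 1*10) = -138*(127/2 + 10) = -138*147/2 = -10143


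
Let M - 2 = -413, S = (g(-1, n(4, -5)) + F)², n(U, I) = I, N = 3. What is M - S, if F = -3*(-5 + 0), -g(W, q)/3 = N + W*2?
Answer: -555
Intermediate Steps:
g(W, q) = -9 - 6*W (g(W, q) = -3*(3 + W*2) = -3*(3 + 2*W) = -9 - 6*W)
F = 15 (F = -3*(-5) = 15)
S = 144 (S = ((-9 - 6*(-1)) + 15)² = ((-9 + 6) + 15)² = (-3 + 15)² = 12² = 144)
M = -411 (M = 2 - 413 = -411)
M - S = -411 - 1*144 = -411 - 144 = -555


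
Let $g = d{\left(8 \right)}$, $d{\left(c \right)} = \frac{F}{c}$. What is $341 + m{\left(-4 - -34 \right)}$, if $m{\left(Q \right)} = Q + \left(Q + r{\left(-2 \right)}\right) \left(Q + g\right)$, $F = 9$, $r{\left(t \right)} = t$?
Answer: $\frac{2485}{2} \approx 1242.5$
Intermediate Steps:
$d{\left(c \right)} = \frac{9}{c}$
$g = \frac{9}{8} \approx 1.125$
$m{\left(Q \right)} = Q + \left(-2 + Q\right) \left(\frac{9}{8} + Q\right)$ ($m{\left(Q \right)} = Q + \left(Q - 2\right) \left(Q + \frac{9}{8}\right) = Q + \left(-2 + Q\right) \left(\frac{9}{8} + Q\right)$)
$341 + m{\left(-4 - -34 \right)} = 341 + \left(- \frac{9}{4} + \left(-4 - -34\right)^{2} + \frac{-4 - -34}{8}\right) = 341 + \left(- \frac{9}{4} + \left(-4 + 34\right)^{2} + \frac{-4 + 34}{8}\right) = 341 + \left(- \frac{9}{4} + 30^{2} + \frac{1}{8} \cdot 30\right) = 341 + \left(- \frac{9}{4} + 900 + \frac{15}{4}\right) = 341 + \frac{1803}{2} = \frac{2485}{2}$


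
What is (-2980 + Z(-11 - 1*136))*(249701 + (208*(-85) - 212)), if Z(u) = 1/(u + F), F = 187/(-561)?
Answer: -305330237867/442 ≈ -6.9079e+8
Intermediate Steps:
F = -⅓ (F = 187*(-1/561) = -⅓ ≈ -0.33333)
Z(u) = 1/(-⅓ + u) (Z(u) = 1/(u - ⅓) = 1/(-⅓ + u))
(-2980 + Z(-11 - 1*136))*(249701 + (208*(-85) - 212)) = (-2980 + 3/(-1 + 3*(-11 - 1*136)))*(249701 + (208*(-85) - 212)) = (-2980 + 3/(-1 + 3*(-11 - 136)))*(249701 + (-17680 - 212)) = (-2980 + 3/(-1 + 3*(-147)))*(249701 - 17892) = (-2980 + 3/(-1 - 441))*231809 = (-2980 + 3/(-442))*231809 = (-2980 + 3*(-1/442))*231809 = (-2980 - 3/442)*231809 = -1317163/442*231809 = -305330237867/442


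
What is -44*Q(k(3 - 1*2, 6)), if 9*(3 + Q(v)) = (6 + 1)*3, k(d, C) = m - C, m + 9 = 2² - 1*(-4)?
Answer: 88/3 ≈ 29.333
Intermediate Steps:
m = -1 (m = -9 + (2² - 1*(-4)) = -9 + (4 + 4) = -9 + 8 = -1)
k(d, C) = -1 - C
Q(v) = -⅔ (Q(v) = -3 + ((6 + 1)*3)/9 = -3 + (7*3)/9 = -3 + (⅑)*21 = -3 + 7/3 = -⅔)
-44*Q(k(3 - 1*2, 6)) = -44*(-⅔) = 88/3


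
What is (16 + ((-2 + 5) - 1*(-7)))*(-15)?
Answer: -390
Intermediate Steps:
(16 + ((-2 + 5) - 1*(-7)))*(-15) = (16 + (3 + 7))*(-15) = (16 + 10)*(-15) = 26*(-15) = -390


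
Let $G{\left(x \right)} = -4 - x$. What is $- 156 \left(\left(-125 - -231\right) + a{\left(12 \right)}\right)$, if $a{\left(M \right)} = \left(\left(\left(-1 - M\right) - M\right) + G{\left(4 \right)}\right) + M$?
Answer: $-13260$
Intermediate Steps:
$a{\left(M \right)} = -9 - M$ ($a{\left(M \right)} = \left(\left(\left(-1 - M\right) - M\right) - 8\right) + M = \left(\left(-1 - 2 M\right) - 8\right) + M = \left(-9 - 2 M\right) + M = -9 - M$)
$- 156 \left(\left(-125 - -231\right) + a{\left(12 \right)}\right) = - 156 \left(\left(-125 - -231\right) - 21\right) = - 156 \left(\left(-125 + 231\right) - 21\right) = - 156 \left(106 - 21\right) = \left(-156\right) 85 = -13260$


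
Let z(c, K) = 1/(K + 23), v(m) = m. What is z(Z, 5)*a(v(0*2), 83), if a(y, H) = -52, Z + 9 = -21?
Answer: -13/7 ≈ -1.8571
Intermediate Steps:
Z = -30 (Z = -9 - 21 = -30)
z(c, K) = 1/(23 + K)
z(Z, 5)*a(v(0*2), 83) = -52/(23 + 5) = -52/28 = (1/28)*(-52) = -13/7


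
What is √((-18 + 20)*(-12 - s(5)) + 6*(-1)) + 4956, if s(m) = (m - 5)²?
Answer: 4956 + I*√30 ≈ 4956.0 + 5.4772*I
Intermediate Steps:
s(m) = (-5 + m)²
√((-18 + 20)*(-12 - s(5)) + 6*(-1)) + 4956 = √((-18 + 20)*(-12 - (-5 + 5)²) + 6*(-1)) + 4956 = √(2*(-12 - 1*0²) - 6) + 4956 = √(2*(-12 - 1*0) - 6) + 4956 = √(2*(-12 + 0) - 6) + 4956 = √(2*(-12) - 6) + 4956 = √(-24 - 6) + 4956 = √(-30) + 4956 = I*√30 + 4956 = 4956 + I*√30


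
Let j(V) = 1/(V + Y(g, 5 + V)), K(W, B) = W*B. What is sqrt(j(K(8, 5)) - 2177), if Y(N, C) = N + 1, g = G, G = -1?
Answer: 53*I*sqrt(310)/20 ≈ 46.658*I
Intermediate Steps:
g = -1
K(W, B) = B*W
Y(N, C) = 1 + N
j(V) = 1/V (j(V) = 1/(V + (1 - 1)) = 1/(V + 0) = 1/V)
sqrt(j(K(8, 5)) - 2177) = sqrt(1/(5*8) - 2177) = sqrt(1/40 - 2177) = sqrt(-87079/40) = 53*I*sqrt(310)/20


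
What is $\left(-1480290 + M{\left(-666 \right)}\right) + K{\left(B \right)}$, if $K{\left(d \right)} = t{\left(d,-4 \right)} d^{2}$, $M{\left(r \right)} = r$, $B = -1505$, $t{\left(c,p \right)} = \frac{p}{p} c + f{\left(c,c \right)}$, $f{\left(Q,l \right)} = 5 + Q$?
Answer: $-6807881081$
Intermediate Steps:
$t{\left(c,p \right)} = 5 + 2 c$ ($t{\left(c,p \right)} = \frac{p}{p} c + \left(5 + c\right) = 1 c + \left(5 + c\right) = c + \left(5 + c\right) = 5 + 2 c$)
$K{\left(d \right)} = d^{2} \left(5 + 2 d\right)$ ($K{\left(d \right)} = \left(5 + 2 d\right) d^{2} = d^{2} \left(5 + 2 d\right)$)
$\left(-1480290 + M{\left(-666 \right)}\right) + K{\left(B \right)} = \left(-1480290 - 666\right) + \left(-1505\right)^{2} \left(5 + 2 \left(-1505\right)\right) = -1480956 + 2265025 \left(5 - 3010\right) = -1480956 + 2265025 \left(-3005\right) = -1480956 - 6806400125 = -6807881081$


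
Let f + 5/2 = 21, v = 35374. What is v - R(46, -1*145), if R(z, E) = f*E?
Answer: 76113/2 ≈ 38057.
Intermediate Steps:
f = 37/2 (f = -5/2 + 21 = 37/2 ≈ 18.500)
R(z, E) = 37*E/2
v - R(46, -1*145) = 35374 - 37*(-1*145)/2 = 35374 - 37*(-145)/2 = 35374 - 1*(-5365/2) = 35374 + 5365/2 = 76113/2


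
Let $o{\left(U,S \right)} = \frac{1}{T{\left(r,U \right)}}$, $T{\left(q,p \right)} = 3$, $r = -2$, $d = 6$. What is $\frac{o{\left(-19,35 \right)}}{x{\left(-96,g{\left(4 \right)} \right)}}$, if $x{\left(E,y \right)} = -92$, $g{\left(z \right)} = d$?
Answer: $- \frac{1}{276} \approx -0.0036232$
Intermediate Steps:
$g{\left(z \right)} = 6$
$o{\left(U,S \right)} = \frac{1}{3}$
$\frac{o{\left(-19,35 \right)}}{x{\left(-96,g{\left(4 \right)} \right)}} = \frac{1}{3 \left(-92\right)} = \frac{1}{3} \left(- \frac{1}{92}\right) = - \frac{1}{276}$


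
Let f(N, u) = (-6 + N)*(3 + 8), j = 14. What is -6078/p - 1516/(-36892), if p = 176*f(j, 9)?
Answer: -25093721/71422912 ≈ -0.35134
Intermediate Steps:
f(N, u) = -66 + 11*N (f(N, u) = (-6 + N)*11 = -66 + 11*N)
p = 15488 (p = 176*(-66 + 11*14) = 176*(-66 + 154) = 176*88 = 15488)
-6078/p - 1516/(-36892) = -6078/15488 - 1516/(-36892) = -6078*1/15488 - 1516*(-1/36892) = -3039/7744 + 379/9223 = -25093721/71422912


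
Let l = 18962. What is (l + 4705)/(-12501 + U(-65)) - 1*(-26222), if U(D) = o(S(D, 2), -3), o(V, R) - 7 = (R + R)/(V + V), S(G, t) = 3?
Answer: 2228709/85 ≈ 26220.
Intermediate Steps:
o(V, R) = 7 + R/V (o(V, R) = 7 + (R + R)/(V + V) = 7 + (2*R)/((2*V)) = 7 + (2*R)*(1/(2*V)) = 7 + R/V)
U(D) = 6 (U(D) = 7 - 3/3 = 7 - 3*1/3 = 7 - 1 = 6)
(l + 4705)/(-12501 + U(-65)) - 1*(-26222) = (18962 + 4705)/(-12501 + 6) - 1*(-26222) = 23667/(-12495) + 26222 = 23667*(-1/12495) + 26222 = -161/85 + 26222 = 2228709/85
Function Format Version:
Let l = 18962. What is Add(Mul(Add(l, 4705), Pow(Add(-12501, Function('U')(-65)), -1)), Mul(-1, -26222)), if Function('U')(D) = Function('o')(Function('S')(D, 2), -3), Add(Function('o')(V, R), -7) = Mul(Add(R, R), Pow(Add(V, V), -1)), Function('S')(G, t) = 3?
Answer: Rational(2228709, 85) ≈ 26220.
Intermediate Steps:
Function('o')(V, R) = Add(7, Mul(R, Pow(V, -1))) (Function('o')(V, R) = Add(7, Mul(Add(R, R), Pow(Add(V, V), -1))) = Add(7, Mul(Mul(2, R), Pow(Mul(2, V), -1))) = Add(7, Mul(Mul(2, R), Mul(Rational(1, 2), Pow(V, -1)))) = Add(7, Mul(R, Pow(V, -1))))
Function('U')(D) = 6 (Function('U')(D) = Add(7, Mul(-3, Pow(3, -1))) = Add(7, Mul(-3, Rational(1, 3))) = Add(7, -1) = 6)
Add(Mul(Add(l, 4705), Pow(Add(-12501, Function('U')(-65)), -1)), Mul(-1, -26222)) = Add(Mul(Add(18962, 4705), Pow(Add(-12501, 6), -1)), Mul(-1, -26222)) = Add(Mul(23667, Pow(-12495, -1)), 26222) = Add(Mul(23667, Rational(-1, 12495)), 26222) = Add(Rational(-161, 85), 26222) = Rational(2228709, 85)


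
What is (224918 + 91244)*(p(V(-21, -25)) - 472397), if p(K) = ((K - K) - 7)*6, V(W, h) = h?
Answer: -149367259118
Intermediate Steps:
p(K) = -42 (p(K) = (0 - 7)*6 = -7*6 = -42)
(224918 + 91244)*(p(V(-21, -25)) - 472397) = (224918 + 91244)*(-42 - 472397) = 316162*(-472439) = -149367259118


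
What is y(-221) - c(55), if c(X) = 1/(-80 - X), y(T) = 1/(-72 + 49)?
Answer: -112/3105 ≈ -0.036071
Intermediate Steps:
y(T) = -1/23 (y(T) = 1/(-23) = -1/23)
y(-221) - c(55) = -1/23 - (-1)/(80 + 55) = -1/23 - (-1)/135 = -1/23 - 1*(-1/135) = -1/23 + 1/135 = -112/3105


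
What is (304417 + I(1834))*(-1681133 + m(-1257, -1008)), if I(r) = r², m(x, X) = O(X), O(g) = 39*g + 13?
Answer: -6310498124336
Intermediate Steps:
O(g) = 13 + 39*g
m(x, X) = 13 + 39*X
(304417 + I(1834))*(-1681133 + m(-1257, -1008)) = (304417 + 1834²)*(-1681133 + (13 + 39*(-1008))) = (304417 + 3363556)*(-1681133 + (13 - 39312)) = 3667973*(-1681133 - 39299) = 3667973*(-1720432) = -6310498124336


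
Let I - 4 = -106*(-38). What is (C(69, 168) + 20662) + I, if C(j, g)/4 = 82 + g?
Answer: 25694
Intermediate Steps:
C(j, g) = 328 + 4*g (C(j, g) = 4*(82 + g) = 328 + 4*g)
I = 4032 (I = 4 - 106*(-38) = 4 + 4028 = 4032)
(C(69, 168) + 20662) + I = ((328 + 4*168) + 20662) + 4032 = ((328 + 672) + 20662) + 4032 = (1000 + 20662) + 4032 = 21662 + 4032 = 25694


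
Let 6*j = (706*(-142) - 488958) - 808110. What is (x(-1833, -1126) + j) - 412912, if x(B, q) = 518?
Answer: -1935842/3 ≈ -6.4528e+5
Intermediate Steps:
j = -698660/3 (j = ((706*(-142) - 488958) - 808110)/6 = ((-100252 - 488958) - 808110)/6 = (-589210 - 808110)/6 = (⅙)*(-1397320) = -698660/3 ≈ -2.3289e+5)
(x(-1833, -1126) + j) - 412912 = (518 - 698660/3) - 412912 = -697106/3 - 412912 = -1935842/3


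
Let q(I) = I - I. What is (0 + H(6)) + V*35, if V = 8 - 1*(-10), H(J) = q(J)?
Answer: 630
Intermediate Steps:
q(I) = 0
H(J) = 0
V = 18 (V = 8 + 10 = 18)
(0 + H(6)) + V*35 = (0 + 0) + 18*35 = 0 + 630 = 630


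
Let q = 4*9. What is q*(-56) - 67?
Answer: -2083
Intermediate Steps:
q = 36
q*(-56) - 67 = 36*(-56) - 67 = -2016 - 67 = -2083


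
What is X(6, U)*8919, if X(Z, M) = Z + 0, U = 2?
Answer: 53514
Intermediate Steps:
X(Z, M) = Z
X(6, U)*8919 = 6*8919 = 53514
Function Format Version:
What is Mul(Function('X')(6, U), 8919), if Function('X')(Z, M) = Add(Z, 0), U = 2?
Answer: 53514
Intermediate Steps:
Function('X')(Z, M) = Z
Mul(Function('X')(6, U), 8919) = Mul(6, 8919) = 53514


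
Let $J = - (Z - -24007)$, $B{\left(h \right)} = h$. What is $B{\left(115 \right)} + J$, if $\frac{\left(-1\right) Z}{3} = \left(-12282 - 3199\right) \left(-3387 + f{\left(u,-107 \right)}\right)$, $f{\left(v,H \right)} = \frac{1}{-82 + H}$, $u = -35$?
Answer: $\frac{9908564068}{63} \approx 1.5728 \cdot 10^{8}$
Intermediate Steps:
$Z = - \frac{9910069264}{63}$ ($Z = - 3 \left(-12282 - 3199\right) \left(-3387 + \frac{1}{-82 - 107}\right) = - 3 \left(- 15481 \left(-3387 + \frac{1}{-189}\right)\right) = - 3 \left(- 15481 \left(-3387 - \frac{1}{189}\right)\right) = - 3 \left(\left(-15481\right) \left(- \frac{640144}{189}\right)\right) = \left(-3\right) \frac{9910069264}{189} = - \frac{9910069264}{63} \approx -1.573 \cdot 10^{8}$)
$J = \frac{9908556823}{63}$ ($J = - (- \frac{9910069264}{63} - -24007) = - (- \frac{9910069264}{63} + 24007) = \left(-1\right) \left(- \frac{9908556823}{63}\right) = \frac{9908556823}{63} \approx 1.5728 \cdot 10^{8}$)
$B{\left(115 \right)} + J = 115 + \frac{9908556823}{63} = \frac{9908564068}{63}$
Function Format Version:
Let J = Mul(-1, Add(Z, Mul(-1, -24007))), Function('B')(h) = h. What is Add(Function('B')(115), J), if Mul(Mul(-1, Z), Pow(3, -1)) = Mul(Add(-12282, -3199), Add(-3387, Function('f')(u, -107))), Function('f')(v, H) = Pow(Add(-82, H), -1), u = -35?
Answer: Rational(9908564068, 63) ≈ 1.5728e+8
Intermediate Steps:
Z = Rational(-9910069264, 63) (Z = Mul(-3, Mul(Add(-12282, -3199), Add(-3387, Pow(Add(-82, -107), -1)))) = Mul(-3, Mul(-15481, Add(-3387, Pow(-189, -1)))) = Mul(-3, Mul(-15481, Add(-3387, Rational(-1, 189)))) = Mul(-3, Mul(-15481, Rational(-640144, 189))) = Mul(-3, Rational(9910069264, 189)) = Rational(-9910069264, 63) ≈ -1.5730e+8)
J = Rational(9908556823, 63) (J = Mul(-1, Add(Rational(-9910069264, 63), Mul(-1, -24007))) = Mul(-1, Add(Rational(-9910069264, 63), 24007)) = Mul(-1, Rational(-9908556823, 63)) = Rational(9908556823, 63) ≈ 1.5728e+8)
Add(Function('B')(115), J) = Add(115, Rational(9908556823, 63)) = Rational(9908564068, 63)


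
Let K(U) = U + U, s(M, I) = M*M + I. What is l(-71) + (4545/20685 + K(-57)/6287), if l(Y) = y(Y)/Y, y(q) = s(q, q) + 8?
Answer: -43034039389/615553883 ≈ -69.911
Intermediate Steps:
s(M, I) = I + M² (s(M, I) = M² + I = I + M²)
K(U) = 2*U
y(q) = 8 + q + q² (y(q) = (q + q²) + 8 = 8 + q + q²)
l(Y) = (8 + Y + Y²)/Y
l(-71) + (4545/20685 + K(-57)/6287) = (1 - 71 + 8/(-71)) + (4545/20685 + (2*(-57))/6287) = (1 - 71 + 8*(-1/71)) + (4545*(1/20685) - 114*1/6287) = (1 - 71 - 8/71) + (303/1379 - 114/6287) = -4978/71 + 1747755/8669773 = -43034039389/615553883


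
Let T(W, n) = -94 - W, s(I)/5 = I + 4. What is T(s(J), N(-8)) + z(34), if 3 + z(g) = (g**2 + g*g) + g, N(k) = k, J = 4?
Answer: 2209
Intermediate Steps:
s(I) = 20 + 5*I (s(I) = 5*(I + 4) = 5*(4 + I) = 20 + 5*I)
z(g) = -3 + g + 2*g**2 (z(g) = -3 + ((g**2 + g*g) + g) = -3 + ((g**2 + g**2) + g) = -3 + (2*g**2 + g) = -3 + (g + 2*g**2) = -3 + g + 2*g**2)
T(s(J), N(-8)) + z(34) = (-94 - (20 + 5*4)) + (-3 + 34 + 2*34**2) = (-94 - (20 + 20)) + (-3 + 34 + 2*1156) = (-94 - 1*40) + (-3 + 34 + 2312) = (-94 - 40) + 2343 = -134 + 2343 = 2209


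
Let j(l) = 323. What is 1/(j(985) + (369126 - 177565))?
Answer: 1/191884 ≈ 5.2115e-6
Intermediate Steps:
1/(j(985) + (369126 - 177565)) = 1/(323 + (369126 - 177565)) = 1/(323 + 191561) = 1/191884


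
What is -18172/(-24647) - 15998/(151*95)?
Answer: -1004702/2658355 ≈ -0.37794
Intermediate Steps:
-18172/(-24647) - 15998/(151*95) = -18172*(-1/24647) - 15998/14345 = 2596/3521 - 15998*1/14345 = 2596/3521 - 842/755 = -1004702/2658355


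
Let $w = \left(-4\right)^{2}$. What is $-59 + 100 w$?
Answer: $1541$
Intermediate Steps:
$w = 16$
$-59 + 100 w = -59 + 100 \cdot 16 = -59 + 1600 = 1541$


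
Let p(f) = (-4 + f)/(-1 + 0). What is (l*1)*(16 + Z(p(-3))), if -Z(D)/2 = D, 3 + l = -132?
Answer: -270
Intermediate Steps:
p(f) = 4 - f (p(f) = (-4 + f)/(-1) = (-4 + f)*(-1) = 4 - f)
l = -135 (l = -3 - 132 = -135)
Z(D) = -2*D
(l*1)*(16 + Z(p(-3))) = (-135*1)*(16 - 2*(4 - 1*(-3))) = -135*(16 - 2*(4 + 3)) = -135*(16 - 2*7) = -135*(16 - 14) = -135*2 = -270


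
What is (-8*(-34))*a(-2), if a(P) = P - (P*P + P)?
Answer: -1088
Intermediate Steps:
a(P) = -P² (a(P) = P - (P² + P) = P - (P + P²) = P + (-P - P²) = -P²)
(-8*(-34))*a(-2) = (-8*(-34))*(-1*(-2)²) = 272*(-1*4) = 272*(-4) = -1088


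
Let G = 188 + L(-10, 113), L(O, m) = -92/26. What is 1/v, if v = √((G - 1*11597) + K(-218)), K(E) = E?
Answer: -I*√1965561/151197 ≈ -0.0092726*I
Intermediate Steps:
L(O, m) = -46/13 (L(O, m) = -92*1/26 = -46/13)
G = 2398/13 (G = 188 - 46/13 = 2398/13 ≈ 184.46)
v = I*√1965561/13 (v = √((2398/13 - 1*11597) - 218) = √((2398/13 - 11597) - 218) = √(-148363/13 - 218) = √(-151197/13) = I*√1965561/13 ≈ 107.84*I)
1/v = 1/(I*√1965561/13) = -I*√1965561/151197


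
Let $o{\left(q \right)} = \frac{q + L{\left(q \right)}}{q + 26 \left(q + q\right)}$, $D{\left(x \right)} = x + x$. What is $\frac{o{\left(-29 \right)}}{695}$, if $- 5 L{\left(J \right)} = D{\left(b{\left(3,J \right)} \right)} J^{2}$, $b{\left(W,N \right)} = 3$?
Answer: $\frac{179}{184175} \approx 0.0009719$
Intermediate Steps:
$D{\left(x \right)} = 2 x$
$L{\left(J \right)} = - \frac{6 J^{2}}{5}$ ($L{\left(J \right)} = - \frac{2 \cdot 3 J^{2}}{5} = - \frac{6 J^{2}}{5}$)
$o{\left(q \right)} = \frac{q - \frac{6 q^{2}}{5}}{53 q}$ ($o{\left(q \right)} = \frac{q - \frac{6 q^{2}}{5}}{q + 26 \left(q + q\right)} = \frac{q - \frac{6 q^{2}}{5}}{q + 26 \cdot 2 q} = \frac{q - \frac{6 q^{2}}{5}}{q + 52 q} = \frac{q - \frac{6 q^{2}}{5}}{53 q}$)
$\frac{o{\left(-29 \right)}}{695} = \frac{\frac{1}{53} - - \frac{174}{265}}{695} = \left(\frac{1}{53} + \frac{174}{265}\right) \frac{1}{695} = \frac{179}{265} \cdot \frac{1}{695} = \frac{179}{184175}$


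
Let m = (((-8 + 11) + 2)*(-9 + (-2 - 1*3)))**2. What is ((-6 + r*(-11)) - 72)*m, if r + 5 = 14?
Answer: -867300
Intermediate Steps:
r = 9 (r = -5 + 14 = 9)
m = 4900 (m = ((3 + 2)*(-9 + (-2 - 3)))**2 = (5*(-9 - 5))**2 = (5*(-14))**2 = (-70)**2 = 4900)
((-6 + r*(-11)) - 72)*m = ((-6 + 9*(-11)) - 72)*4900 = ((-6 - 99) - 72)*4900 = (-105 - 72)*4900 = -177*4900 = -867300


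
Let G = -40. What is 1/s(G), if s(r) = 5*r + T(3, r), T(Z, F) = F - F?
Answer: -1/200 ≈ -0.0050000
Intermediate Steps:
T(Z, F) = 0
s(r) = 5*r (s(r) = 5*r + 0 = 5*r)
1/s(G) = 1/(5*(-40)) = 1/(-200) = -1/200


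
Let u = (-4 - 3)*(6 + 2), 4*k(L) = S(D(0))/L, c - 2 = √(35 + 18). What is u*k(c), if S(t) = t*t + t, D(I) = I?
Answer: 0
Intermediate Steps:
S(t) = t + t² (S(t) = t² + t = t + t²)
c = 2 + √53 (c = 2 + √(35 + 18) = 2 + √53 ≈ 9.2801)
k(L) = 0 (k(L) = ((0*(1 + 0))/L)/4 = ((0*1)/L)/4 = (0/L)/4 = (¼)*0 = 0)
u = -56 (u = -7*8 = -56)
u*k(c) = -56*0 = 0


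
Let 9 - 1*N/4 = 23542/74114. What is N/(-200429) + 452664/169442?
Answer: 1680926053916468/629248067515613 ≈ 2.6713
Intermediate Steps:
N = 1286968/37057 (N = 36 - 94168/74114 = 36 - 4*11771/37057 = 36 - 47084/37057 = 1286968/37057 ≈ 34.729)
N/(-200429) + 452664/169442 = (1286968/37057)/(-200429) + 452664/169442 = (1286968/37057)*(-1/200429) + 452664*(1/169442) = -1286968/7427297453 + 226332/84721 = 1680926053916468/629248067515613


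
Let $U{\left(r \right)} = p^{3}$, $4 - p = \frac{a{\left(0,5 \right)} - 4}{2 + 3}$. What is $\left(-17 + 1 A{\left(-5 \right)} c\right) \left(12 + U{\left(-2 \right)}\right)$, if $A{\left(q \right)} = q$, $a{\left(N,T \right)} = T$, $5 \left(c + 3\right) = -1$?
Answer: $- \frac{8359}{125} \approx -66.872$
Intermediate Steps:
$c = - \frac{16}{5}$ ($c = -3 + \frac{1}{5} \left(-1\right) = -3 - \frac{1}{5} = - \frac{16}{5} \approx -3.2$)
$p = \frac{19}{5}$ ($p = 4 - \frac{5 - 4}{2 + 3} = 4 - 1 \cdot \frac{1}{5} = 4 - \frac{1}{5} = \frac{19}{5} \approx 3.8$)
$U{\left(r \right)} = \frac{6859}{125}$ ($U{\left(r \right)} = \left(\frac{19}{5}\right)^{3} = \frac{6859}{125}$)
$\left(-17 + 1 A{\left(-5 \right)} c\right) \left(12 + U{\left(-2 \right)}\right) = \left(-17 + 1 \left(-5\right) \left(- \frac{16}{5}\right)\right) \left(12 + \frac{6859}{125}\right) = \left(-17 - -16\right) \frac{8359}{125} = \left(-17 + 16\right) \frac{8359}{125} = \left(-1\right) \frac{8359}{125} = - \frac{8359}{125}$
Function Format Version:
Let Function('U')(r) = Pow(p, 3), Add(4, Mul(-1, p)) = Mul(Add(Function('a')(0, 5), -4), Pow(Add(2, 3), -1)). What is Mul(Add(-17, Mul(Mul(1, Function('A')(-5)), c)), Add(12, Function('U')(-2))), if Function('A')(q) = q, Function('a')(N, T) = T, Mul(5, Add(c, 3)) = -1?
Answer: Rational(-8359, 125) ≈ -66.872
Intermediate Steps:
c = Rational(-16, 5) (c = Add(-3, Mul(Rational(1, 5), -1)) = Add(-3, Rational(-1, 5)) = Rational(-16, 5) ≈ -3.2000)
p = Rational(19, 5) (p = Add(4, Mul(-1, Mul(Add(5, -4), Pow(Add(2, 3), -1)))) = Add(4, Mul(-1, Mul(1, Pow(5, -1)))) = Add(4, Mul(-1, Mul(1, Rational(1, 5)))) = Add(4, Mul(-1, Rational(1, 5))) = Add(4, Rational(-1, 5)) = Rational(19, 5) ≈ 3.8000)
Function('U')(r) = Rational(6859, 125) (Function('U')(r) = Pow(Rational(19, 5), 3) = Rational(6859, 125))
Mul(Add(-17, Mul(Mul(1, Function('A')(-5)), c)), Add(12, Function('U')(-2))) = Mul(Add(-17, Mul(Mul(1, -5), Rational(-16, 5))), Add(12, Rational(6859, 125))) = Mul(Add(-17, Mul(-5, Rational(-16, 5))), Rational(8359, 125)) = Mul(Add(-17, 16), Rational(8359, 125)) = Mul(-1, Rational(8359, 125)) = Rational(-8359, 125)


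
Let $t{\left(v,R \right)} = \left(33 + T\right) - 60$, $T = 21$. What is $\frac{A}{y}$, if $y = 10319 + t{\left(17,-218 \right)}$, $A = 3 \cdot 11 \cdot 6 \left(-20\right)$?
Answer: $- \frac{3960}{10313} \approx -0.38398$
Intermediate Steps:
$t{\left(v,R \right)} = -6$ ($t{\left(v,R \right)} = \left(33 + 21\right) - 60 = 54 - 60 = -6$)
$A = -3960$ ($A = 3 \cdot 66 \left(-20\right) = 198 \left(-20\right) = -3960$)
$y = 10313$ ($y = 10319 - 6 = 10313$)
$\frac{A}{y} = - \frac{3960}{10313}$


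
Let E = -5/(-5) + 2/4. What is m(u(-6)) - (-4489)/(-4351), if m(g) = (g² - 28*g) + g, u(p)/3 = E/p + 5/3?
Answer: -6802821/69616 ≈ -97.719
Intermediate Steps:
E = 3/2 (E = -5*(-⅕) + 2*(¼) = 1 + ½ = 3/2 ≈ 1.5000)
u(p) = 5 + 9/(2*p) (u(p) = 3*(3/(2*p) + 5/3) = 3*(5/3 + 3/(2*p)) = 5 + 9/(2*p))
m(g) = g² - 27*g
m(u(-6)) - (-4489)/(-4351) = (5 + (9/2)/(-6))*(-27 + (5 + (9/2)/(-6))) - (-4489)/(-4351) = (5 + (9/2)*(-⅙))*(-27 + (5 + (9/2)*(-⅙))) - (-4489)*(-1)/4351 = (5 - ¾)*(-27 + (5 - ¾)) - 1*4489/4351 = 17*(-27 + 17/4)/4 - 4489/4351 = (17/4)*(-91/4) - 4489/4351 = -1547/16 - 4489/4351 = -6802821/69616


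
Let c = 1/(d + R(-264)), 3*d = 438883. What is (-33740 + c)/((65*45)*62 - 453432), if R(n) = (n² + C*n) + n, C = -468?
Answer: 34341752897/276934582470 ≈ 0.12401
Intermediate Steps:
d = 438883/3 (d = (⅓)*438883 = 438883/3 ≈ 1.4629e+5)
R(n) = n² - 467*n (R(n) = (n² - 468*n) + n = n² - 467*n)
c = 3/1017835 (c = 1/(438883/3 - 264*(-467 - 264)) = 1/(438883/3 - 264*(-731)) = 1/(438883/3 + 192984) = 1/(1017835/3) = 3/1017835 ≈ 2.9474e-6)
(-33740 + c)/((65*45)*62 - 453432) = (-33740 + 3/1017835)/((65*45)*62 - 453432) = -34341752897/(1017835*(2925*62 - 453432)) = -34341752897/(1017835*(181350 - 453432)) = -34341752897/1017835/(-272082) = -34341752897/1017835*(-1/272082) = 34341752897/276934582470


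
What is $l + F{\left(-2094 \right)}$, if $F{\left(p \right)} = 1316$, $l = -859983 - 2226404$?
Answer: $-3085071$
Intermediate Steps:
$l = -3086387$
$l + F{\left(-2094 \right)} = -3086387 + 1316 = -3085071$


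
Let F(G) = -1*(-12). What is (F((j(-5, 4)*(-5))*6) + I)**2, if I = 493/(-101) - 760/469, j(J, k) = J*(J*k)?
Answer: 67834723401/2243822161 ≈ 30.232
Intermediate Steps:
j(J, k) = k*J**2
F(G) = 12
I = -307977/47369 (I = 493*(-1/101) - 760*1/469 = -493/101 - 760/469 = -307977/47369 ≈ -6.5017)
(F((j(-5, 4)*(-5))*6) + I)**2 = (12 - 307977/47369)**2 = (260451/47369)**2 = 67834723401/2243822161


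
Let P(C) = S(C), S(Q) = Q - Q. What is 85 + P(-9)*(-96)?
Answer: 85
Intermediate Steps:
S(Q) = 0
P(C) = 0
85 + P(-9)*(-96) = 85 + 0*(-96) = 85 + 0 = 85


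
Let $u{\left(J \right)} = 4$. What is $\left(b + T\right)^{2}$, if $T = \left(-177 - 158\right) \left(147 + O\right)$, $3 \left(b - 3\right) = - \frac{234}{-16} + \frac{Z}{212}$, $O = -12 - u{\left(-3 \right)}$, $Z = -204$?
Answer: $\frac{346110192697369}{179776} \approx 1.9252 \cdot 10^{9}$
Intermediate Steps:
$O = -16$ ($O = -12 - 4 = -16$)
$b = \frac{3203}{424}$ ($b = 3 + \frac{- \frac{234}{-16} - \frac{204}{212}}{3} = 3 + \frac{\left(-234\right) \left(- \frac{1}{16}\right) - \frac{51}{53}}{3} = 3 + \frac{\frac{117}{8} - \frac{51}{53}}{3} = 3 + \frac{1}{3} \cdot \frac{5793}{424} = 3 + \frac{1931}{424} = \frac{3203}{424} \approx 7.5542$)
$T = -43885$ ($T = \left(-177 - 158\right) \left(147 - 16\right) = \left(-335\right) 131 = -43885$)
$\left(b + T\right)^{2} = \left(\frac{3203}{424} - 43885\right)^{2} = \left(- \frac{18604037}{424}\right)^{2} = \frac{346110192697369}{179776}$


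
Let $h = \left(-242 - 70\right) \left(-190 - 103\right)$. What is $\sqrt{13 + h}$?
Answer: $13 \sqrt{541} \approx 302.37$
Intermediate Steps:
$h = 91416$ ($h = \left(-312\right) \left(-293\right) = 91416$)
$\sqrt{13 + h} = \sqrt{13 + 91416} = \sqrt{91429} = 13 \sqrt{541}$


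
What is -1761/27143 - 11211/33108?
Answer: -120867787/299550148 ≈ -0.40350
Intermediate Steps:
-1761/27143 - 11211/33108 = -1761*1/27143 - 11211*1/33108 = -1761/27143 - 3737/11036 = -120867787/299550148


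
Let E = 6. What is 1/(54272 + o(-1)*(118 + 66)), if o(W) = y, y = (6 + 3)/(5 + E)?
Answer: 11/598648 ≈ 1.8375e-5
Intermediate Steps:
y = 9/11 (y = (6 + 3)/(5 + 6) = 9/11 ≈ 0.81818)
o(W) = 9/11
1/(54272 + o(-1)*(118 + 66)) = 1/(54272 + 9*(118 + 66)/11) = 1/(54272 + (9/11)*184) = 1/(54272 + 1656/11) = 1/(598648/11) = 11/598648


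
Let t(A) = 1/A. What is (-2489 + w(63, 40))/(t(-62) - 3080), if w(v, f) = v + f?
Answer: 147932/190961 ≈ 0.77467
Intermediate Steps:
w(v, f) = f + v
(-2489 + w(63, 40))/(t(-62) - 3080) = (-2489 + (40 + 63))/(1/(-62) - 3080) = (-2489 + 103)/(-1/62 - 3080) = -2386/(-190961/62) = -2386*(-62/190961) = 147932/190961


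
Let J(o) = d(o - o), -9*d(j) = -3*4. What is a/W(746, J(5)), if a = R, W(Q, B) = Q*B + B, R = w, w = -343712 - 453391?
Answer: -265701/332 ≈ -800.30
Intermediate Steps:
w = -797103
R = -797103
d(j) = 4/3 (d(j) = -(-1)*4/3 = -⅑*(-12) = 4/3)
J(o) = 4/3
W(Q, B) = B + B*Q (W(Q, B) = B*Q + B = B + B*Q)
a = -797103
a/W(746, J(5)) = -797103*3/(4*(1 + 746)) = -797103/((4/3)*747) = -797103/996 = -797103*1/996 = -265701/332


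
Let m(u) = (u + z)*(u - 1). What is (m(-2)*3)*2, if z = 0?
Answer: 36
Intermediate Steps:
m(u) = u*(-1 + u) (m(u) = (u + 0)*(u - 1) = u*(-1 + u))
(m(-2)*3)*2 = (-2*(-1 - 2)*3)*2 = (-2*(-3)*3)*2 = (6*3)*2 = 18*2 = 36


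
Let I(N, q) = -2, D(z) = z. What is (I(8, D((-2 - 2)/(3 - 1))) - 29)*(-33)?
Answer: 1023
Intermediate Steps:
(I(8, D((-2 - 2)/(3 - 1))) - 29)*(-33) = (-2 - 29)*(-33) = -31*(-33) = 1023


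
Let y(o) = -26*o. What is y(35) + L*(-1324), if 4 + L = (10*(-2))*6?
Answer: 163266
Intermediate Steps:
L = -124 (L = -4 + (10*(-2))*6 = -4 - 20*6 = -4 - 120 = -124)
y(35) + L*(-1324) = -26*35 - 124*(-1324) = -910 + 164176 = 163266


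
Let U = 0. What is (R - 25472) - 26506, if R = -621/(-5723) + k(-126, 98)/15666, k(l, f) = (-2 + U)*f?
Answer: -332868420409/6404037 ≈ -51978.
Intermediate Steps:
k(l, f) = -2*f (k(l, f) = (-2 + 0)*f = -2*f)
R = 614777/6404037 (R = -621/(-5723) - 2*98/15666 = -621*(-1/5723) - 196*1/15666 = 621/5723 - 14/1119 = 614777/6404037 ≈ 0.095998)
(R - 25472) - 26506 = (614777/6404037 - 25472) - 26506 = -163123015687/6404037 - 26506 = -332868420409/6404037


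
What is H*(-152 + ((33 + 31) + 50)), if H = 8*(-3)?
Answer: 912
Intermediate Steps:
H = -24
H*(-152 + ((33 + 31) + 50)) = -24*(-152 + ((33 + 31) + 50)) = -24*(-152 + (64 + 50)) = -24*(-152 + 114) = -24*(-38) = 912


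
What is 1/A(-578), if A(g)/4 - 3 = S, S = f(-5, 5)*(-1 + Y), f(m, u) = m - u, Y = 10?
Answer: -1/348 ≈ -0.0028736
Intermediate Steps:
S = -90 (S = (-5 - 1*5)*(-1 + 10) = (-5 - 5)*9 = -10*9 = -90)
A(g) = -348 (A(g) = 12 + 4*(-90) = 12 - 360 = -348)
1/A(-578) = 1/(-348) = -1/348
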